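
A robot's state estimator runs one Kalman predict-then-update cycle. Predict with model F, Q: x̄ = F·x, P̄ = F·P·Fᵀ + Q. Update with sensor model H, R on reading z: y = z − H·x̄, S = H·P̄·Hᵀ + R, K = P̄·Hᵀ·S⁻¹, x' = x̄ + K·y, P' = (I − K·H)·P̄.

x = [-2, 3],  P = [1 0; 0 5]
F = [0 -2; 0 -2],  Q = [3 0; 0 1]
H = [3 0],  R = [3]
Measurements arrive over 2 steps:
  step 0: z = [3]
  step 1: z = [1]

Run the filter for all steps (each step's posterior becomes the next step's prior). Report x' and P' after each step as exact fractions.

step 0: x̄ = F·x = [-6, -6]
step 0: P̄ = F·P·Fᵀ + Q = [23 20; 20 21]
step 0: y = z − H·x̄ = [21]
step 0: S = H·P̄·Hᵀ + R = [210]
step 0: K = P̄·Hᵀ·S⁻¹ = [23/70; 2/7]
step 0: x' = x̄ + K·y = [9/10, 0]
step 0: P' = (I − K·H)·P̄ = [23/70 2/7; 2/7 27/7]
step 1: x̄ = F·x = [0, 0]
step 1: P̄ = F·P·Fᵀ + Q = [129/7 108/7; 108/7 115/7]
step 1: y = z − H·x̄ = [1]
step 1: S = H·P̄·Hᵀ + R = [1182/7]
step 1: K = P̄·Hᵀ·S⁻¹ = [129/394; 54/197]
step 1: x' = x̄ + K·y = [129/394, 54/197]
step 1: P' = (I − K·H)·P̄ = [129/394 54/197; 54/197 737/197]

step 0: x' = [9/10, 0], P' = [23/70 2/7; 2/7 27/7]
step 1: x' = [129/394, 54/197], P' = [129/394 54/197; 54/197 737/197]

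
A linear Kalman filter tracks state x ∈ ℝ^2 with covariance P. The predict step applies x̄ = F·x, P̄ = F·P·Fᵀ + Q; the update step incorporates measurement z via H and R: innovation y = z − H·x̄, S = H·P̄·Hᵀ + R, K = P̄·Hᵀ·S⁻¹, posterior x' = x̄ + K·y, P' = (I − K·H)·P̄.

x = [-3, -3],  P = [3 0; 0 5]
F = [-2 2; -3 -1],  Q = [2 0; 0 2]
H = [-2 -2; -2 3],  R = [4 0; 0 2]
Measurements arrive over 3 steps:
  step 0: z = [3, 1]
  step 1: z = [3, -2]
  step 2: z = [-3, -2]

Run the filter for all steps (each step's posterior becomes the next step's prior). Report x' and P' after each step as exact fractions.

step 0: x' = [-3703/3477, -1109/3477], P' = [1510/3477 548/3477; 548/3477 1655/6954]
step 1: x' = [-1287981/4452199, -3663619/4452199], P' = [1735586/4452199 634636/4452199; 634636/4452199 1019314/4452199]
step 2: x' = [670400345/657476957, 221111221/1314953914], P' = [255555174/657476957 93147888/657476957; 93147888/657476957 150020475/657476957]

step 0: x̄ = F·x = [0, 12]
step 0: P̄ = F·P·Fᵀ + Q = [34 8; 8 34]
step 0: y = z − H·x̄ = [27, -35]
step 0: S = H·P̄·Hᵀ + R = [340 -84; -84 348]
step 0: K = P̄·Hᵀ·S⁻¹ = [-343/1159 -688/3477; -917/4636 2773/13908]
step 0: x' = x̄ + K·y = [-3703/3477, -1109/3477]
step 0: P' = (I − K·H)·P̄ = [1510/3477 548/3477; 548/3477 1655/6954]
step 1: x̄ = F·x = [5188/3477, 12218/3477]
step 1: P̄ = F·P·Fᵀ + Q = [11920/3477 5213/3477; 5213/3477 49319/6954]
step 1: y = z − H·x̄ = [15081/1159, -33232/3477]
step 1: S = H·P̄·Hᵀ + R = [67310/1159 -36901/1159; -36901/1159 428027/6954]
step 1: K = P̄·Hᵀ·S⁻¹ = [-1185111/4452199 -783632/4452199; -826975/4452199 894335/4452199]
step 1: x' = x̄ + K·y = [-1287981/4452199, -3663619/4452199]
step 1: P' = (I − K·H)·P̄ = [1735586/4452199 634636/4452199; 634636/4452199 1019314/4452199]
step 2: x̄ = F·x = [-4751276/4452199, 7527562/4452199]
step 2: P̄ = F·P·Fᵀ + Q = [14846910/4452199 5836344/4452199; 5836344/4452199 29351802/4452199]
step 2: y = z − H·x̄ = [-7804025/4452199, -40989636/4452199]
step 2: S = H·P̄·Hᵀ + R = [241294396/4452199 -128395860/4452199; -128395860/4452199 262422128/4452199]
step 2: K = P̄·Hᵀ·S⁻¹ = [-174351531/657476957 -115833342/657476957; -243168363/1314953914 263765649/1314953914]
step 2: x' = x̄ + K·y = [670400345/657476957, 221111221/1314953914]
step 2: P' = (I − K·H)·P̄ = [255555174/657476957 93147888/657476957; 93147888/657476957 150020475/657476957]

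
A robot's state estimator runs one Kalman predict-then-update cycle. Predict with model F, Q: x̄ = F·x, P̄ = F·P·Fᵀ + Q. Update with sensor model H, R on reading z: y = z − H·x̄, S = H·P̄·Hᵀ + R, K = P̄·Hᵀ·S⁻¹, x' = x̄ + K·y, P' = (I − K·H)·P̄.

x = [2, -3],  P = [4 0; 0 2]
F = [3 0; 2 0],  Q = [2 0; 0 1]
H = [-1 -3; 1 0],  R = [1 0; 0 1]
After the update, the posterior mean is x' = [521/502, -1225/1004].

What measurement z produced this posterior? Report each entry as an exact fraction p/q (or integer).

x̄ = F·x = [6, 4]
P̄ = F·P·Fᵀ + Q = [38 24; 24 17]
S = H·P̄·Hᵀ + R = [336 -110; -110 39]
K = P̄·Hᵀ·S⁻¹ = [-55/502 167/251; -285/1004 -93/502]
x' − x̄ = [-2491/502, -5241/1004] = K·y
y = (KᵀK)⁻¹·Kᵀ·(x' − x̄) = [21, -4]
z = y + H·x̄ = [21, -4] + [-18, 6] = [3, 2]

z = [3, 2]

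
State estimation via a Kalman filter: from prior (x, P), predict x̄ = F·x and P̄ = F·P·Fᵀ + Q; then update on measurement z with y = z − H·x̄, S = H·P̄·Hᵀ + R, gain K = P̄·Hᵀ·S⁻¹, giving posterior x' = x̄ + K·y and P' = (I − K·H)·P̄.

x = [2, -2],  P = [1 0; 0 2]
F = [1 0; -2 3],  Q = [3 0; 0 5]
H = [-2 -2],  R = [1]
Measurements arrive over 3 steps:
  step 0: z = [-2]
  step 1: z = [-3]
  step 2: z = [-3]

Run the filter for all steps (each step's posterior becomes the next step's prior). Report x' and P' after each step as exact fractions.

step 0: x' = [290/109, -190/109], P' = [420/109 -418/109; -418/109 443/109]
step 1: x' = [472/453, 578/1359], P' = [16403/3473 -49658/10419; -49658/10419 158108/31257]
step 2: x' = [978892/1209917, 2494760/3629751], P' = [5778366/1209917 -5834008/1209917; -5834008/1209917 6191261/1209917]

step 0: x̄ = F·x = [2, -10]
step 0: P̄ = F·P·Fᵀ + Q = [4 -2; -2 27]
step 0: y = z − H·x̄ = [-18]
step 0: S = H·P̄·Hᵀ + R = [109]
step 0: K = P̄·Hᵀ·S⁻¹ = [-4/109; -50/109]
step 0: x' = x̄ + K·y = [290/109, -190/109]
step 0: P' = (I − K·H)·P̄ = [420/109 -418/109; -418/109 443/109]
step 1: x̄ = F·x = [290/109, -1150/109]
step 1: P̄ = F·P·Fᵀ + Q = [747/109 -2094/109; -2094/109 11228/109]
step 1: y = z − H·x̄ = [-2047/109]
step 1: S = H·P̄·Hᵀ + R = [31257/109]
step 1: K = P̄·Hᵀ·S⁻¹ = [898/10419; -18268/31257]
step 1: x' = x̄ + K·y = [472/453, 578/1359]
step 1: P' = (I − K·H)·P̄ = [16403/3473 -49658/10419; -49658/10419 158108/31257]
step 2: x̄ = F·x = [472/453, -122/151]
step 2: P̄ = F·P·Fᵀ + Q = [26822/3473 -82464/3473; -82464/3473 439717/3473]
step 2: y = z − H·x̄ = [-1147/453]
step 2: S = H·P̄·Hᵀ + R = [1209917/3473]
step 2: K = P̄·Hᵀ·S⁻¹ = [111284/1209917; -714506/1209917]
step 2: x' = x̄ + K·y = [978892/1209917, 2494760/3629751]
step 2: P' = (I − K·H)·P̄ = [5778366/1209917 -5834008/1209917; -5834008/1209917 6191261/1209917]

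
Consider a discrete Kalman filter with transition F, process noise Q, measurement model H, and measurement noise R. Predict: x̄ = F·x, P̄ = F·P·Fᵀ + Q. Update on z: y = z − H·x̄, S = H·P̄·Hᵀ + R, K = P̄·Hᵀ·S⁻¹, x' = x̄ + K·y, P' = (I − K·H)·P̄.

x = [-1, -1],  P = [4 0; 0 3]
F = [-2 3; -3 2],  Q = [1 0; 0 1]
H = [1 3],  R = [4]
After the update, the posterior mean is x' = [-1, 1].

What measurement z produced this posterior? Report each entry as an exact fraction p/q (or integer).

z = [2]

x̄ = F·x = [-1, 1]
P̄ = F·P·Fᵀ + Q = [44 42; 42 49]
S = H·P̄·Hᵀ + R = [741]
K = P̄·Hᵀ·S⁻¹ = [170/741; 63/247]
x' − x̄ = [0, 0] = K·y
y = (KᵀK)⁻¹·Kᵀ·(x' − x̄) = [0]
z = y + H·x̄ = [0] + [2] = [2]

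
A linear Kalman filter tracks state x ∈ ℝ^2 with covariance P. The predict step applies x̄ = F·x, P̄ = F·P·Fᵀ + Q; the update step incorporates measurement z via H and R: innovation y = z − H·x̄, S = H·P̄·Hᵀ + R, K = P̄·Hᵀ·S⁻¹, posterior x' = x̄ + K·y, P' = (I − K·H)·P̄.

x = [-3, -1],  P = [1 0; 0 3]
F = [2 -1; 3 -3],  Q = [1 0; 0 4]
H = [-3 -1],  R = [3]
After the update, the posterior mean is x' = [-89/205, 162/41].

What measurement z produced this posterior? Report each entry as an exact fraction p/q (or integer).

x̄ = F·x = [-5, -6]
P̄ = F·P·Fᵀ + Q = [8 15; 15 40]
S = H·P̄·Hᵀ + R = [205]
K = P̄·Hᵀ·S⁻¹ = [-39/205; -17/41]
x' − x̄ = [936/205, 408/41] = K·y
y = (KᵀK)⁻¹·Kᵀ·(x' − x̄) = [-24]
z = y + H·x̄ = [-24] + [21] = [-3]

z = [-3]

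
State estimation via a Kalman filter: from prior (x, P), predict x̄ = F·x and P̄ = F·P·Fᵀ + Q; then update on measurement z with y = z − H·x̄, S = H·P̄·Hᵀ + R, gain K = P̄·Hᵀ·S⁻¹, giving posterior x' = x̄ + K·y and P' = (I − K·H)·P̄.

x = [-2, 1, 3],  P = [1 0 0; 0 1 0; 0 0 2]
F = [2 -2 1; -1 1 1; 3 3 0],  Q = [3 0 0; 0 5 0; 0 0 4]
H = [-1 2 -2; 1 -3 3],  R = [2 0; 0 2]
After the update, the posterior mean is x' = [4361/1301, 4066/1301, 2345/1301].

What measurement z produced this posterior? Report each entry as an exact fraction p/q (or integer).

x̄ = F·x = [-3, 6, -3]
P̄ = F·P·Fᵀ + Q = [13 -2 0; -2 9 0; 0 0 22]
S = H·P̄·Hᵀ + R = [147 -209; -209 306]
K = P̄·Hᵀ·S⁻¹ = [-1231/1301 -760/1301; 59/1301 -83/1301; 330/1301 506/1301]
x' − x̄ = [8264/1301, -3740/1301, 6248/1301] = K·y
y = (KᵀK)⁻¹·Kᵀ·(x' − x̄) = [-24, 28]
z = y + H·x̄ = [-24, 28] + [21, -30] = [-3, -2]

z = [-3, -2]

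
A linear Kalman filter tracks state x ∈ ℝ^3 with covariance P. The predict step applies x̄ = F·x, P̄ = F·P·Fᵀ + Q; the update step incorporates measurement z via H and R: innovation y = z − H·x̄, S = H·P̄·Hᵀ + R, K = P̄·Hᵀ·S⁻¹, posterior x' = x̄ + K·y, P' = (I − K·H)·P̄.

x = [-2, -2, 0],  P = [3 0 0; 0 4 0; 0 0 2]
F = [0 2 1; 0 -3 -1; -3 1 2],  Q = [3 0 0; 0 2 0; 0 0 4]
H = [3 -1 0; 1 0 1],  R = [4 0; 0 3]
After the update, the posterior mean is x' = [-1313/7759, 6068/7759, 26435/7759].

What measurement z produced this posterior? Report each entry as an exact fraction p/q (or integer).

x̄ = F·x = [-4, 6, 4]
P̄ = F·P·Fᵀ + Q = [21 -26 12; -26 40 -16; 12 -16 43]
S = H·P̄·Hᵀ + R = [389 141; 141 91]
K = P̄·Hᵀ·S⁻¹ = [1723/7759 144/7759; -2408/7759 150/7759; -3023/15518 14063/15518]
x' − x̄ = [29723/7759, -40486/7759, -4601/7759] = K·y
y = (KᵀK)⁻¹·Kᵀ·(x' − x̄) = [17, 3]
z = y + H·x̄ = [17, 3] + [-18, 0] = [-1, 3]

z = [-1, 3]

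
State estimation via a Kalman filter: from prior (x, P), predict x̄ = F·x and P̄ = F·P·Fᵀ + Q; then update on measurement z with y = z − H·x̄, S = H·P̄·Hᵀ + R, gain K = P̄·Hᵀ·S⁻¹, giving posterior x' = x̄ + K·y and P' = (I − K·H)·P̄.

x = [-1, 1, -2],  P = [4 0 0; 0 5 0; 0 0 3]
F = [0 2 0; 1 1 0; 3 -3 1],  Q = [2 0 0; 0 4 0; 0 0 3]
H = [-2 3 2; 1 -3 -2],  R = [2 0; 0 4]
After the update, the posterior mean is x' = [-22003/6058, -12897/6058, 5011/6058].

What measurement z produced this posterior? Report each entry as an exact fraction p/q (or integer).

z = [3, 2]

x̄ = F·x = [2, 0, -8]
P̄ = F·P·Fᵀ + Q = [22 10 -30; 10 13 -3; -30 -3 87]
S = H·P̄·Hᵀ + R = [639 -563; -563 515]
K = P̄·Hᵀ·S⁻¹ = [-4417/6058 -4217/6058; -3127/6058 -3689/6058; 3045/6058 1035/6058]
x' − x̄ = [-34119/6058, -12897/6058, 53475/6058] = K·y
y = (KᵀK)⁻¹·Kᵀ·(x' − x̄) = [23, -16]
z = y + H·x̄ = [23, -16] + [-20, 18] = [3, 2]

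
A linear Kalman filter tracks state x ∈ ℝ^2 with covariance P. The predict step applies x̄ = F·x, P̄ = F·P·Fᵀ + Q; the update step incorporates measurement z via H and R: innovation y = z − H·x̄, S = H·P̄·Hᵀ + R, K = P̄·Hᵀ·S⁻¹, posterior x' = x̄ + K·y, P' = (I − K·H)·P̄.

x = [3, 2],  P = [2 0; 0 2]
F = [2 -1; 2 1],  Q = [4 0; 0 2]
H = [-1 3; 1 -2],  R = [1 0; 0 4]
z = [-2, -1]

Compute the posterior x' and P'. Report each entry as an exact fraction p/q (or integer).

x' = [145/259, -73/259]
P' = [2668/259 936/259; 936/259 354/259]

x̄ = F·x = [4, 8]
P̄ = F·P·Fᵀ + Q = [14 6; 6 12]
y = z − H·x̄ = [-22, 11]
S = H·P̄·Hᵀ + R = [87 -56; -56 42]
K = P̄·Hᵀ·S⁻¹ = [20/37 199/259; 18/37 57/259]
x' = x̄ + K·y = [145/259, -73/259]
P' = (I − K·H)·P̄ = [2668/259 936/259; 936/259 354/259]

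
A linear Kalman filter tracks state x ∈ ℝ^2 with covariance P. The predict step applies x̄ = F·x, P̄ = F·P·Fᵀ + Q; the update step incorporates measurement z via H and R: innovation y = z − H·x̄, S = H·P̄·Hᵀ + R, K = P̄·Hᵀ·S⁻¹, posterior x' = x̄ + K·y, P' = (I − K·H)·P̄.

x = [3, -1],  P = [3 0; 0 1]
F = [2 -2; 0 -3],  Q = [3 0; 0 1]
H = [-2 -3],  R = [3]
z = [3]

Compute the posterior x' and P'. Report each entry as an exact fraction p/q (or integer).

x̄ = F·x = [8, 3]
P̄ = F·P·Fᵀ + Q = [19 6; 6 10]
y = z − H·x̄ = [28]
S = H·P̄·Hᵀ + R = [241]
K = P̄·Hᵀ·S⁻¹ = [-56/241; -42/241]
x' = x̄ + K·y = [360/241, -453/241]
P' = (I − K·H)·P̄ = [1443/241 -906/241; -906/241 646/241]

x' = [360/241, -453/241]
P' = [1443/241 -906/241; -906/241 646/241]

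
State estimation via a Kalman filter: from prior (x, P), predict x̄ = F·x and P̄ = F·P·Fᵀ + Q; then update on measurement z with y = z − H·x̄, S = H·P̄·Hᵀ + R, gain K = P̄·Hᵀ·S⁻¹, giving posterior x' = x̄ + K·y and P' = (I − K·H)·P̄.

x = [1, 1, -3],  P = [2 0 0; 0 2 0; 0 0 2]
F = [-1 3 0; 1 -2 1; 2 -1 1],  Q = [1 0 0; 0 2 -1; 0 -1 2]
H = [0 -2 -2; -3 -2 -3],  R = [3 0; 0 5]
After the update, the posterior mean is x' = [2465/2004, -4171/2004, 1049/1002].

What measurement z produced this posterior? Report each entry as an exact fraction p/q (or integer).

x̄ = F·x = [2, -4, -2]
P̄ = F·P·Fᵀ + Q = [21 -14 -10; -14 14 9; -10 9 14]
S = H·P̄·Hᵀ + R = [187 86; 86 136]
K = P̄·Hᵀ·S⁻¹ = [3479/9018 -5063/18036; -2569/9018 1525/18036; -919/4509 -827/9018]
x' − x̄ = [-1543/2004, 3845/2004, 3053/1002] = K·y
y = (KᵀK)⁻¹·Kᵀ·(x' − x̄) = [-10, -11]
z = y + H·x̄ = [-10, -11] + [12, 8] = [2, -3]

z = [2, -3]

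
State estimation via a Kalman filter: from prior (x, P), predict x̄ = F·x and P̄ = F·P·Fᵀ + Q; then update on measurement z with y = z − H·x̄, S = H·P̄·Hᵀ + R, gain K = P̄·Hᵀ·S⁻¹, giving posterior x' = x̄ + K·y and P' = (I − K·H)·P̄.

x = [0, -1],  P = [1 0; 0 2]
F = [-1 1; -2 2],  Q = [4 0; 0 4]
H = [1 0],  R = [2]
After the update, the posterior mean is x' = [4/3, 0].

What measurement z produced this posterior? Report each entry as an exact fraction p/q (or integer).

z = [2]

x̄ = F·x = [-1, -2]
P̄ = F·P·Fᵀ + Q = [7 6; 6 16]
S = H·P̄·Hᵀ + R = [9]
K = P̄·Hᵀ·S⁻¹ = [7/9; 2/3]
x' − x̄ = [7/3, 2] = K·y
y = (KᵀK)⁻¹·Kᵀ·(x' − x̄) = [3]
z = y + H·x̄ = [3] + [-1] = [2]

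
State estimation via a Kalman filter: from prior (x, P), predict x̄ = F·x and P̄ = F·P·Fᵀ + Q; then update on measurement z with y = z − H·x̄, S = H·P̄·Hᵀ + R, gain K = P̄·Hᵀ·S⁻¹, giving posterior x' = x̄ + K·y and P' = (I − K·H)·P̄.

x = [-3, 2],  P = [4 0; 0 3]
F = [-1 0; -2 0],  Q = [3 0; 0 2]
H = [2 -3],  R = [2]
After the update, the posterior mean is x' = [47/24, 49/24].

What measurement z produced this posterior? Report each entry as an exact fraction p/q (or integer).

x̄ = F·x = [3, 6]
P̄ = F·P·Fᵀ + Q = [7 8; 8 18]
S = H·P̄·Hᵀ + R = [96]
K = P̄·Hᵀ·S⁻¹ = [-5/48; -19/48]
x' − x̄ = [-25/24, -95/24] = K·y
y = (KᵀK)⁻¹·Kᵀ·(x' − x̄) = [10]
z = y + H·x̄ = [10] + [-12] = [-2]

z = [-2]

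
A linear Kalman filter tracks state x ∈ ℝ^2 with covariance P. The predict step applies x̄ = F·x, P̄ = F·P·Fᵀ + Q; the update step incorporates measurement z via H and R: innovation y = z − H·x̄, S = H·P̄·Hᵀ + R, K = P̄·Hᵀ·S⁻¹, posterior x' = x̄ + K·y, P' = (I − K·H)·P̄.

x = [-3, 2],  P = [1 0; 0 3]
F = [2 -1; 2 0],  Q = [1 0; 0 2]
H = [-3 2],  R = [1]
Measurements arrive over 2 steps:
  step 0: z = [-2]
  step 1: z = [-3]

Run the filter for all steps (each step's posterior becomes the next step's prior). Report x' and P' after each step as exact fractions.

step 0: x̄ = F·x = [-8, -6]
step 0: P̄ = F·P·Fᵀ + Q = [8 4; 4 6]
step 0: y = z − H·x̄ = [-14]
step 0: S = H·P̄·Hᵀ + R = [49]
step 0: K = P̄·Hᵀ·S⁻¹ = [-16/49; 0]
step 0: x' = x̄ + K·y = [-24/7, -6]
step 0: P' = (I − K·H)·P̄ = [136/49 4; 4 6]
step 1: x̄ = F·x = [-6/7, -48/7]
step 1: P̄ = F·P·Fᵀ + Q = [103/49 152/49; 152/49 642/49]
step 1: y = z − H·x̄ = [57/7]
step 1: S = H·P̄·Hᵀ + R = [1720/49]
step 1: K = P̄·Hᵀ·S⁻¹ = [-1/344; 207/430]
step 1: x' = x̄ + K·y = [-303/344, -1263/430]
step 1: P' = (I − K·H)·P̄ = [723/344 271/86; 271/86 1068/215]

step 0: x' = [-24/7, -6], P' = [136/49 4; 4 6]
step 1: x' = [-303/344, -1263/430], P' = [723/344 271/86; 271/86 1068/215]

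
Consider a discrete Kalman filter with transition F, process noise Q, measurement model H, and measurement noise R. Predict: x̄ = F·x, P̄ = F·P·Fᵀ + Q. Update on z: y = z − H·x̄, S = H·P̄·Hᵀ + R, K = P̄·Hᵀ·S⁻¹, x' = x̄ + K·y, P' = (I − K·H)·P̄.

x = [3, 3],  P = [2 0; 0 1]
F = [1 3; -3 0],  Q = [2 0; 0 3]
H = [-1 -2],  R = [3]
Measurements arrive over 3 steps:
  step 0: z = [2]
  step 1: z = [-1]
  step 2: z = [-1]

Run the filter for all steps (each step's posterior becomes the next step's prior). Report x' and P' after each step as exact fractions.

step 0: x' = [229/19, -135/19], P' = [987/76 -123/19; -123/19 75/19]
step 1: x' = [-86737/43427, 55668/43427], P' = [314733/43427 -151635/43427; -151635/43427 105351/43427]
step 2: x' = [9630745/14103793, 3072417/14103793], P' = [105093312/14103793 -50625204/14103793; -50625204/14103793 34832010/14103793]

step 0: x̄ = F·x = [12, -9]
step 0: P̄ = F·P·Fᵀ + Q = [13 -6; -6 21]
step 0: y = z − H·x̄ = [-4]
step 0: S = H·P̄·Hᵀ + R = [76]
step 0: K = P̄·Hᵀ·S⁻¹ = [-1/76; -9/19]
step 0: x' = x̄ + K·y = [229/19, -135/19]
step 0: P' = (I − K·H)·P̄ = [987/76 -123/19; -123/19 75/19]
step 1: x̄ = F·x = [-176/19, -687/19]
step 1: P̄ = F·P·Fᵀ + Q = [887/76 1467/76; 1467/76 9111/76]
step 1: y = z − H·x̄ = [-1569/19]
step 1: S = H·P̄·Hᵀ + R = [43427/76]
step 1: K = P̄·Hᵀ·S⁻¹ = [-3821/43427; -19689/43427]
step 1: x' = x̄ + K·y = [-86737/43427, 55668/43427]
step 1: P' = (I − K·H)·P̄ = [314733/43427 -151635/43427; -151635/43427 105351/43427]
step 2: x̄ = F·x = [80267/43427, 260211/43427]
step 2: P̄ = F·P·Fᵀ + Q = [439936/43427 420516/43427; 420516/43427 2962878/43427]
step 2: y = z − H·x̄ = [557262/43427]
step 2: S = H·P̄·Hᵀ + R = [14103793/43427]
step 2: K = P̄·Hᵀ·S⁻¹ = [-1280968/14103793; -6346272/14103793]
step 2: x' = x̄ + K·y = [9630745/14103793, 3072417/14103793]
step 2: P' = (I − K·H)·P̄ = [105093312/14103793 -50625204/14103793; -50625204/14103793 34832010/14103793]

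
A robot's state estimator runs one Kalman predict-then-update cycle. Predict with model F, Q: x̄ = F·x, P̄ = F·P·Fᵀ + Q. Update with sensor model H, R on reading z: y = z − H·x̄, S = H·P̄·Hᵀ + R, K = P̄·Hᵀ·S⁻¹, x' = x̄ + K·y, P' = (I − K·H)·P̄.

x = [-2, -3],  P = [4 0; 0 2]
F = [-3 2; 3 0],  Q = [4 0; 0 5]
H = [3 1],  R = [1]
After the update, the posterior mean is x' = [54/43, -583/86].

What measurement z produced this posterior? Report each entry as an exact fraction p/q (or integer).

z = [-3]

x̄ = F·x = [0, -6]
P̄ = F·P·Fᵀ + Q = [48 -36; -36 41]
S = H·P̄·Hᵀ + R = [258]
K = P̄·Hᵀ·S⁻¹ = [18/43; -67/258]
x' − x̄ = [54/43, -67/86] = K·y
y = (KᵀK)⁻¹·Kᵀ·(x' − x̄) = [3]
z = y + H·x̄ = [3] + [-6] = [-3]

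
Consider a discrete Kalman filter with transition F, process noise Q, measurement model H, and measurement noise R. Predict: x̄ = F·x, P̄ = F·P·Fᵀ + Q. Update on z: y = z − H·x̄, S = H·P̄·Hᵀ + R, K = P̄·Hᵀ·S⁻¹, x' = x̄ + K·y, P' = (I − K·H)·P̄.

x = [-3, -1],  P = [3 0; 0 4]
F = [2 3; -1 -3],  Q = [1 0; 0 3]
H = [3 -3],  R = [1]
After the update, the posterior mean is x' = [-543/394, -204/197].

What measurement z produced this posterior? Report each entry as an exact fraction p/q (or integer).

x̄ = F·x = [-9, 6]
P̄ = F·P·Fᵀ + Q = [49 -42; -42 42]
S = H·P̄·Hᵀ + R = [1576]
K = P̄·Hᵀ·S⁻¹ = [273/1576; -63/394]
x' − x̄ = [3003/394, -1386/197] = K·y
y = (KᵀK)⁻¹·Kᵀ·(x' − x̄) = [44]
z = y + H·x̄ = [44] + [-45] = [-1]

z = [-1]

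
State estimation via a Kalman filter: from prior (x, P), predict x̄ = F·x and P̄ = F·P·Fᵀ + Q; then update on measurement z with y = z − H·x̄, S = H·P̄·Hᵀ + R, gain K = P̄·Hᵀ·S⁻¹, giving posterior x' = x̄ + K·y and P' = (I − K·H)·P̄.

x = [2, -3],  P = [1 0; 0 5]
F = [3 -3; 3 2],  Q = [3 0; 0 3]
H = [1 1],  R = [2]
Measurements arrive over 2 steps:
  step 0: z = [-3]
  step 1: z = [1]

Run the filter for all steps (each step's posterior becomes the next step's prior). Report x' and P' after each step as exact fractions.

step 0: x' = [87/49, -198/49], P' = [1497/49 -1425/49; -1425/49 1447/49]
step 1: x' = [13048/2207, -32401/6621], P' = [296766/24277 -23260/2207; -23260/2207 71848/6621]

step 0: x̄ = F·x = [15, 0]
step 0: P̄ = F·P·Fᵀ + Q = [57 -21; -21 32]
step 0: y = z − H·x̄ = [-18]
step 0: S = H·P̄·Hᵀ + R = [49]
step 0: K = P̄·Hᵀ·S⁻¹ = [36/49; 11/49]
step 0: x' = x̄ + K·y = [87/49, -198/49]
step 0: P' = (I − K·H)·P̄ = [1497/49 -1425/49; -1425/49 1447/49]
step 1: x̄ = F·x = [855/49, -135/49]
step 1: P̄ = F·P·Fᵀ + Q = [52293/49 9066/49; 9066/49 2308/49]
step 1: y = z − H·x̄ = [-671/49]
step 1: S = H·P̄·Hᵀ + R = [72831/49]
step 1: K = P̄·Hᵀ·S⁻¹ = [20453/24277; 1034/6621]
step 1: x' = x̄ + K·y = [13048/2207, -32401/6621]
step 1: P' = (I − K·H)·P̄ = [296766/24277 -23260/2207; -23260/2207 71848/6621]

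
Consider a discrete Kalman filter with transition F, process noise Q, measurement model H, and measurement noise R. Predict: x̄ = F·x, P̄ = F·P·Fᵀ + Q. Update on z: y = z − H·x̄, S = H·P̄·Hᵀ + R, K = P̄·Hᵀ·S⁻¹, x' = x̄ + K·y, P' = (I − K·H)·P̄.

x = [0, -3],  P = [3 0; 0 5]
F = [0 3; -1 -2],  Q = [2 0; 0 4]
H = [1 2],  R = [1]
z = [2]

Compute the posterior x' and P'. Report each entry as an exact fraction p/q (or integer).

x̄ = F·x = [-9, 6]
P̄ = F·P·Fᵀ + Q = [47 -30; -30 27]
y = z − H·x̄ = [-1]
S = H·P̄·Hᵀ + R = [36]
K = P̄·Hᵀ·S⁻¹ = [-13/36; 2/3]
x' = x̄ + K·y = [-311/36, 16/3]
P' = (I − K·H)·P̄ = [1523/36 -64/3; -64/3 11]

x' = [-311/36, 16/3]
P' = [1523/36 -64/3; -64/3 11]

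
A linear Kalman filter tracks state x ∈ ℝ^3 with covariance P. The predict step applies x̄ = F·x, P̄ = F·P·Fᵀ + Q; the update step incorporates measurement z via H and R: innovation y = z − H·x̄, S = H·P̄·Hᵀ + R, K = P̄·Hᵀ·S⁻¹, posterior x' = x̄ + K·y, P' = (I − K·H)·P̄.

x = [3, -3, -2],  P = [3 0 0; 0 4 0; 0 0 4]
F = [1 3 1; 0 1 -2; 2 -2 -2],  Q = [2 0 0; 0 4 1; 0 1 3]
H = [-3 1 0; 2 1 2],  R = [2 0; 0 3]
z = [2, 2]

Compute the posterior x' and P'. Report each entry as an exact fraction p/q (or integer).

x̄ = F·x = [-8, 1, 16]
P̄ = F·P·Fᵀ + Q = [45 4 -26; 4 24 9; -26 9 47]
y = z − H·x̄ = [-23, -15]
S = H·P̄·Hᵀ + R = [407 -76; -76 239]
K = P̄·Hᵀ·S⁻¹ = [-28117/91497 7138/91497; 6668/91497 21262/91497; 8223/30499 9123/30499]
x' = x̄ + K·y = [-192355/91497, -380797/91497, 162010/30499]
P' = (I − K·H)·P̄ = [134242/91497 346492/91497 -98927/30499; 346492/91497 1052812/91497 -280335/30499; -98927/30499 -280335/30499 252779/30499]

x' = [-192355/91497, -380797/91497, 162010/30499]
P' = [134242/91497 346492/91497 -98927/30499; 346492/91497 1052812/91497 -280335/30499; -98927/30499 -280335/30499 252779/30499]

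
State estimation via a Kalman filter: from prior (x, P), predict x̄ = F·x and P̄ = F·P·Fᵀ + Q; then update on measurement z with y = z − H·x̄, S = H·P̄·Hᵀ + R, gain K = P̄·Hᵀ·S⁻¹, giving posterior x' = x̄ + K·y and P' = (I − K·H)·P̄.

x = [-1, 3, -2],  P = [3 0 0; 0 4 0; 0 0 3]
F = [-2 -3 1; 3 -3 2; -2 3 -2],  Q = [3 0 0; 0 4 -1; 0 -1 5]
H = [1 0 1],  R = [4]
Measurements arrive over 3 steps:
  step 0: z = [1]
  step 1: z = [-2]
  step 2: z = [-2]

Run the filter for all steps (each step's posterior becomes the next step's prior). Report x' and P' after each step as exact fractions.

step 0: x' = [-229/21, -793/63, 110/9], P' = [314/7 848/21 -130/3; 848/21 3128/63 -388/9; -130/3 -388/9 410/9]
step 1: x' = [171653/13501, 186186/13501, -194447/13501], P' = [6754083/27002 6009157/27002 -6563015/27002; 6009157/27002 5738757/27002 -5958377/27002; -6563015/27002 -5958377/27002 6478947/27002]
step 2: x' = [-1102057691/62364179, -881680509/62364179, 973608029/62364179], P' = [16844103690/62364179 15037108489/62364179 -16384121666/62364179; 15037108489/62364179 14348105385/62364179 -14907532385/62364179; -16384121666/62364179 -14907532385/62364179 16173164326/62364179]

step 0: x̄ = F·x = [-9, -16, 15]
step 0: P̄ = F·P·Fᵀ + Q = [54 24 -30; 24 79 -67; -30 -67 65]
step 0: y = z − H·x̄ = [-5]
step 0: S = H·P̄·Hᵀ + R = [63]
step 0: K = P̄·Hᵀ·S⁻¹ = [8/21; -43/63; 5/9]
step 0: x' = x̄ + K·y = [-229/21, -793/63, 110/9]
step 0: P' = (I − K·H)·P̄ = [314/7 848/21 -130/3; 848/21 3128/63 -388/9; -130/3 -388/9 410/9]
step 1: x̄ = F·x = [4523/63, 1858/63, -2545/63]
step 1: P̄ = F·P·Fᵀ + Q = [100259/63 36478/63 -52492/63; 36478/63 19358/63 -23783/63; -52492/63 -23783/63 31475/63]
step 1: y = z − H·x̄ = [-2104/63]
step 1: S = H·P̄·Hᵀ + R = [27002/63]
step 1: K = P̄·Hᵀ·S⁻¹ = [47767/27002; 12695/27002; -21017/27002]
step 1: x' = x̄ + K·y = [171653/13501, 186186/13501, -194447/13501]
step 1: P' = (I − K·H)·P̄ = [6754083/27002 6009157/27002 -6563015/27002; 6009157/27002 5738757/27002 -5958377/27002; -6563015/27002 -5958377/27002 6478947/27002]
step 2: x̄ = F·x = [-1096311/13501, -432493/13501, 604146/13501]
step 2: P̄ = F·P·Fᵀ + Q = [109668652/13501 33121573/13501 -52170899/13501; 33121573/13501 11519437/13501 -16924560/13501; -52170899/13501 -16924560/13501 51602463/27002]
step 2: y = z − H·x̄ = [465163/13501]
step 2: S = H·P̄·Hᵀ + R = [62364179/27002]
step 2: K = P̄·Hᵀ·S⁻¹ = [114995506/62364179; 32394026/62364179; -52739335/62364179]
step 2: x' = x̄ + K·y = [-1102057691/62364179, -881680509/62364179, 973608029/62364179]
step 2: P' = (I − K·H)·P̄ = [16844103690/62364179 15037108489/62364179 -16384121666/62364179; 15037108489/62364179 14348105385/62364179 -14907532385/62364179; -16384121666/62364179 -14907532385/62364179 16173164326/62364179]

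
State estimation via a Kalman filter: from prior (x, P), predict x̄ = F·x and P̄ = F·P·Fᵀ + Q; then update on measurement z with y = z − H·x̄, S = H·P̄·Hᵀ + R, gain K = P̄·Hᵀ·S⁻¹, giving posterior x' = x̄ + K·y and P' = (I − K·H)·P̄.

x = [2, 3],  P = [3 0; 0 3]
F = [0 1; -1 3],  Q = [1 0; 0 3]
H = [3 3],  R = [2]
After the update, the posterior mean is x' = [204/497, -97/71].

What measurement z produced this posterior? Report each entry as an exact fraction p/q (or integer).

x̄ = F·x = [3, 7]
P̄ = F·P·Fᵀ + Q = [4 9; 9 33]
S = H·P̄·Hᵀ + R = [497]
K = P̄·Hᵀ·S⁻¹ = [39/497; 18/71]
x' − x̄ = [-1287/497, -594/71] = K·y
y = (KᵀK)⁻¹·Kᵀ·(x' − x̄) = [-33]
z = y + H·x̄ = [-33] + [30] = [-3]

z = [-3]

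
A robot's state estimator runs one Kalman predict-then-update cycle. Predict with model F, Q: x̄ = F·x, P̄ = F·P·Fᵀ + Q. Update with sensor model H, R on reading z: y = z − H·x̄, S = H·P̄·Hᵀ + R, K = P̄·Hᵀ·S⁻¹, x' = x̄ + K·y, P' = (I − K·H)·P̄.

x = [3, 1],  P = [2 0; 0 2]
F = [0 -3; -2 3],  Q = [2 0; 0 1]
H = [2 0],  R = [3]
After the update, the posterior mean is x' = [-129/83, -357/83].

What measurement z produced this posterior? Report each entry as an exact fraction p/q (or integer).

z = [-3]

x̄ = F·x = [-3, -3]
P̄ = F·P·Fᵀ + Q = [20 -18; -18 27]
S = H·P̄·Hᵀ + R = [83]
K = P̄·Hᵀ·S⁻¹ = [40/83; -36/83]
x' − x̄ = [120/83, -108/83] = K·y
y = (KᵀK)⁻¹·Kᵀ·(x' − x̄) = [3]
z = y + H·x̄ = [3] + [-6] = [-3]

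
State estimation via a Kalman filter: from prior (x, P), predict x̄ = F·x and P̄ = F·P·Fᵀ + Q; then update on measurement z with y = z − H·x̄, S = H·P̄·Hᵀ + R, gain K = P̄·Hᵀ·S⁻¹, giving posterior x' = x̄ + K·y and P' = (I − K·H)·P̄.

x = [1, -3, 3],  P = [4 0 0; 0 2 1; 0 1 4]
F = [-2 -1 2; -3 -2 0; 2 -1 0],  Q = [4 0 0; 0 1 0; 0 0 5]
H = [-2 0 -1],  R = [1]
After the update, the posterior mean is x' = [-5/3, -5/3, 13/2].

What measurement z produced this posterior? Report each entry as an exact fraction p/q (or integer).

z = [-3]

x̄ = F·x = [7, 3, 5]
P̄ = F·P·Fᵀ + Q = [34 24 -16; 24 45 -20; -16 -20 23]
S = H·P̄·Hᵀ + R = [96]
K = P̄·Hᵀ·S⁻¹ = [-13/24; -7/24; 3/32]
x' − x̄ = [-26/3, -14/3, 3/2] = K·y
y = (KᵀK)⁻¹·Kᵀ·(x' − x̄) = [16]
z = y + H·x̄ = [16] + [-19] = [-3]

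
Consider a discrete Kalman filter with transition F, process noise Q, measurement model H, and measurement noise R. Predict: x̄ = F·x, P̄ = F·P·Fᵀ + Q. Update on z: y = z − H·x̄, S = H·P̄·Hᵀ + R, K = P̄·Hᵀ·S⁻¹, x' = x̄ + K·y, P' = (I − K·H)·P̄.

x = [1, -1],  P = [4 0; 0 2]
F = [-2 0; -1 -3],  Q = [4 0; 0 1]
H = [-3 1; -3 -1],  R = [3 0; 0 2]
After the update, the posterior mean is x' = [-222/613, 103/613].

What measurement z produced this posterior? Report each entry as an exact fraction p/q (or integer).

x̄ = F·x = [-2, 2]
P̄ = F·P·Fᵀ + Q = [20 8; 8 23]
S = H·P̄·Hᵀ + R = [158 157; 157 253]
K = P̄·Hᵀ·S⁻¹ = [-496/3065 -516/3065; 7126/15325 -7269/15325]
x' − x̄ = [1004/613, -1123/613] = K·y
y = (KᵀK)⁻¹·Kᵀ·(x' − x̄) = [-7, -3]
z = y + H·x̄ = [-7, -3] + [8, 4] = [1, 1]

z = [1, 1]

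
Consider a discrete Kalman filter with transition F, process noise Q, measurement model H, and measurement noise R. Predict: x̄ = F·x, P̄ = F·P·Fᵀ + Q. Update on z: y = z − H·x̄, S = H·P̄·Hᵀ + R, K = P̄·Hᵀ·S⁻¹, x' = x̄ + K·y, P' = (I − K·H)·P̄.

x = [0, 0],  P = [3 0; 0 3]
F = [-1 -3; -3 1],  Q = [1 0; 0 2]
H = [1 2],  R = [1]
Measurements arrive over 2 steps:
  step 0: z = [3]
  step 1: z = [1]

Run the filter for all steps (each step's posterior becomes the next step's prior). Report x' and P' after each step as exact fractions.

step 0: x̄ = F·x = [0, 0]
step 0: P̄ = F·P·Fᵀ + Q = [31 0; 0 32]
step 0: y = z − H·x̄ = [3]
step 0: S = H·P̄·Hᵀ + R = [160]
step 0: K = P̄·Hᵀ·S⁻¹ = [31/160; 2/5]
step 0: x' = x̄ + K·y = [93/160, 6/5]
step 0: P' = (I − K·H)·P̄ = [3999/160 -62/5; -62/5 32/5]
step 1: x̄ = F·x = [-669/160, -87/160]
step 1: P̄ = F·P·Fᵀ + Q = [1471/160 -6947/160; -6947/160 49239/160]
step 1: y = z − H·x̄ = [1003/160]
step 1: S = H·P̄·Hᵀ + R = [170799/160]
step 1: K = P̄·Hᵀ·S⁻¹ = [-4141/56933; 91531/170799]
step 1: x' = x̄ + K·y = [-15530/3349, 28289/10047]
step 1: P' = (I − K·H)·P̄ = [201905/56933 -103023/56933; -103023/56933 200300/170799]

step 0: x' = [93/160, 6/5], P' = [3999/160 -62/5; -62/5 32/5]
step 1: x' = [-15530/3349, 28289/10047], P' = [201905/56933 -103023/56933; -103023/56933 200300/170799]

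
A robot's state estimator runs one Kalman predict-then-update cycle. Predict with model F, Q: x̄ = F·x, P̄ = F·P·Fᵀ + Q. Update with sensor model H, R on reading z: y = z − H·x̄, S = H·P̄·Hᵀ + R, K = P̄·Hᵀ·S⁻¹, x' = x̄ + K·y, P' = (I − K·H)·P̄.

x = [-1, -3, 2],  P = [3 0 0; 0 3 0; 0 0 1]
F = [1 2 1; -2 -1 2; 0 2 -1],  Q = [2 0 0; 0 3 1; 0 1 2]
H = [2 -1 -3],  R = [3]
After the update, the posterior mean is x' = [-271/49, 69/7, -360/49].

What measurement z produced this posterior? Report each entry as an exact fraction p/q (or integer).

z = [1]

x̄ = F·x = [-5, 9, -8]
P̄ = F·P·Fᵀ + Q = [18 -10 11; -10 22 -7; 11 -7 15]
S = H·P̄·Hᵀ + R = [98]
K = P̄·Hᵀ·S⁻¹ = [13/98; -3/14; -8/49]
x' − x̄ = [-26/49, 6/7, 32/49] = K·y
y = (KᵀK)⁻¹·Kᵀ·(x' − x̄) = [-4]
z = y + H·x̄ = [-4] + [5] = [1]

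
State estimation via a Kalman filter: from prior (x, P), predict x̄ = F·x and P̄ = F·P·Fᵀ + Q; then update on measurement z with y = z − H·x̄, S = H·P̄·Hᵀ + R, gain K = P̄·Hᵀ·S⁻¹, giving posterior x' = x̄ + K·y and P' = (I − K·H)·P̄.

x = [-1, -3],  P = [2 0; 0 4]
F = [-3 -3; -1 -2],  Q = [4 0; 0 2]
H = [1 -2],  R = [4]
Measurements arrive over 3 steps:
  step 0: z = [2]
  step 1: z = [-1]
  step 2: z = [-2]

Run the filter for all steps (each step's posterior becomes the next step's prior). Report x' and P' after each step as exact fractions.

step 0: x' = [128/11, 57/11], P' = [636/11 320/11; 320/11 170/11]
step 1: x' = [-1565/57, -734/57], P' = [108476/171 52796/171; 52796/171 25826/171]
step 2: x' = [-17618/1747, -7377/1747], P' = [1980508/1747 962628/1747; 962628/1747 469210/1747]

step 0: x̄ = F·x = [12, 7]
step 0: P̄ = F·P·Fᵀ + Q = [58 30; 30 20]
step 0: y = z − H·x̄ = [4]
step 0: S = H·P̄·Hᵀ + R = [22]
step 0: K = P̄·Hᵀ·S⁻¹ = [-1/11; -5/11]
step 0: x' = x̄ + K·y = [128/11, 57/11]
step 0: P' = (I − K·H)·P̄ = [636/11 320/11; 320/11 170/11]
step 1: x̄ = F·x = [-555/11, -22]
step 1: P̄ = F·P·Fᵀ + Q = [13058/11 528; 528 238]
step 1: y = z − H·x̄ = [60/11]
step 1: S = H·P̄·Hᵀ + R = [342/11]
step 1: K = P̄·Hᵀ·S⁻¹ = [721/171; 286/171]
step 1: x' = x̄ + K·y = [-1565/57, -734/57]
step 1: P' = (I − K·H)·P̄ = [108476/171 52796/171; 52796/171 25826/171]
step 2: x̄ = F·x = [121, 1011/19]
step 2: P̄ = F·P·Fᵀ + Q = [12630 5588; 5588 47034/19]
step 2: y = z − H·x̄ = [-315/19]
step 2: S = H·P̄·Hᵀ + R = [3494/19]
step 2: K = P̄·Hᵀ·S⁻¹ = [13813/1747; 6052/1747]
step 2: x' = x̄ + K·y = [-17618/1747, -7377/1747]
step 2: P' = (I − K·H)·P̄ = [1980508/1747 962628/1747; 962628/1747 469210/1747]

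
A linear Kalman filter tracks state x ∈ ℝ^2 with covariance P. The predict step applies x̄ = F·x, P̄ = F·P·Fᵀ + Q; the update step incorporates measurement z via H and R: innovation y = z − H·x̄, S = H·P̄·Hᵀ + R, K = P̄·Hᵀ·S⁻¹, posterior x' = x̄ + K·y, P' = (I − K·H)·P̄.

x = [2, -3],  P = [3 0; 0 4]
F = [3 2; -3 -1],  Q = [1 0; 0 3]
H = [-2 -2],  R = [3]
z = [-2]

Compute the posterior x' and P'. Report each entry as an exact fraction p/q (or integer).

x' = [144/35, -121/35]
P' = [1216/35 -1189/35; -1189/35 1186/35]

x̄ = F·x = [0, -3]
P̄ = F·P·Fᵀ + Q = [44 -35; -35 34]
y = z − H·x̄ = [-8]
S = H·P̄·Hᵀ + R = [35]
K = P̄·Hᵀ·S⁻¹ = [-18/35; 2/35]
x' = x̄ + K·y = [144/35, -121/35]
P' = (I − K·H)·P̄ = [1216/35 -1189/35; -1189/35 1186/35]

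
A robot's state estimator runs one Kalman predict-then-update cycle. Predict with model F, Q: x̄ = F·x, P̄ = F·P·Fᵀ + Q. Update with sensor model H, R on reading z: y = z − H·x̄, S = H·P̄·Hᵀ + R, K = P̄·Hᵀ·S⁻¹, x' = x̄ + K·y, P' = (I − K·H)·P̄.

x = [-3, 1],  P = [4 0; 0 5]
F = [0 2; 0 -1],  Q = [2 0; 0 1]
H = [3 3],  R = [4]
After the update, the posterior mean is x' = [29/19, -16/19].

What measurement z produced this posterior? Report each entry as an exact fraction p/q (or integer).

z = [2]

x̄ = F·x = [2, -1]
P̄ = F·P·Fᵀ + Q = [22 -10; -10 6]
S = H·P̄·Hᵀ + R = [76]
K = P̄·Hᵀ·S⁻¹ = [9/19; -3/19]
x' − x̄ = [-9/19, 3/19] = K·y
y = (KᵀK)⁻¹·Kᵀ·(x' − x̄) = [-1]
z = y + H·x̄ = [-1] + [3] = [2]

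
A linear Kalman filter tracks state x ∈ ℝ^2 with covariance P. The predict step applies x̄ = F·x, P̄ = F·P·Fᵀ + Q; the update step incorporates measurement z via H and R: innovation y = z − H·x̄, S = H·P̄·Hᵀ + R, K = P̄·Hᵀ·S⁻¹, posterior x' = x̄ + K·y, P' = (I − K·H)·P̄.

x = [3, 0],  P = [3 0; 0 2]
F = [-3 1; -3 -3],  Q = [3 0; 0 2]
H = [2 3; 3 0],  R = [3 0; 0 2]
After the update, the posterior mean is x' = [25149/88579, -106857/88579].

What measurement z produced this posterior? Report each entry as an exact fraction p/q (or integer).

z = [-3, 1]

x̄ = F·x = [-9, -9]
P̄ = F·P·Fᵀ + Q = [32 21; 21 47]
S = H·P̄·Hᵀ + R = [806 381; 381 290]
K = P̄·Hᵀ·S⁻¹ = [254/88579 28989/88579; 29067/88579 -18945/88579]
x' − x̄ = [822360/88579, 690354/88579] = K·y
y = (KᵀK)⁻¹·Kᵀ·(x' − x̄) = [42, 28]
z = y + H·x̄ = [42, 28] + [-45, -27] = [-3, 1]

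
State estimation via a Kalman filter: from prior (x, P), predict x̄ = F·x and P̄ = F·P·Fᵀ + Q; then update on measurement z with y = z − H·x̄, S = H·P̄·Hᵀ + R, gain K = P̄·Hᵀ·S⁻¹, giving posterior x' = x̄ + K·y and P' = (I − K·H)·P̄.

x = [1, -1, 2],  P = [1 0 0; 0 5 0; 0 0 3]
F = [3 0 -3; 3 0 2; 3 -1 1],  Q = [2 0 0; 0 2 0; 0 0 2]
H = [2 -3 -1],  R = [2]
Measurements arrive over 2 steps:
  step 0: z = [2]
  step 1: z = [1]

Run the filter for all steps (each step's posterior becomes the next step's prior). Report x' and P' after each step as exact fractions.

step 0: x̄ = F·x = [-3, 7, 6]
step 0: P̄ = F·P·Fᵀ + Q = [38 -9 0; -9 23 15; 0 15 19]
step 0: y = z − H·x̄ = [35]
step 0: S = H·P̄·Hᵀ + R = [578]
step 0: K = P̄·Hᵀ·S⁻¹ = [103/578; -3/17; -32/289]
step 0: x' = x̄ + K·y = [1871/578, 14/17, 614/289]
step 0: P' = (I − K·H)·P̄ = [11355/578 156/17 3296/289; 156/17 5 63/17; 3296/289 63/17 3443/289]
step 1: x̄ = F·x = [1929/578, 8069/578, 6365/578]
step 1: P̄ = F·P·Fᵀ + Q = [46669/578 41103/578 32499/578; 41103/578 209999/578 155099/578; 32499/578 155099/578 116571/578]
step 1: y = z − H·x̄ = [13646/289]
step 1: S = H·P̄·Hᵀ + R = [1250878/289]
step 1: K = P̄·Hᵀ·S⁻¹ = [-31235/1250878; -351445/1250878; -258435/1250878]
step 1: x' = x̄ + K·y = [2699789/1250878, 867989/1250878, 1572025/1250878]
step 1: P' = (I − K·H)·P̄ = [48811397/625439 25484489/625439 21200562/625439; 25484489/625439 13543212/625439 10690787/625439; 21200562/625439 10690787/625439 10587198/625439]

step 0: x' = [1871/578, 14/17, 614/289], P' = [11355/578 156/17 3296/289; 156/17 5 63/17; 3296/289 63/17 3443/289]
step 1: x' = [2699789/1250878, 867989/1250878, 1572025/1250878], P' = [48811397/625439 25484489/625439 21200562/625439; 25484489/625439 13543212/625439 10690787/625439; 21200562/625439 10690787/625439 10587198/625439]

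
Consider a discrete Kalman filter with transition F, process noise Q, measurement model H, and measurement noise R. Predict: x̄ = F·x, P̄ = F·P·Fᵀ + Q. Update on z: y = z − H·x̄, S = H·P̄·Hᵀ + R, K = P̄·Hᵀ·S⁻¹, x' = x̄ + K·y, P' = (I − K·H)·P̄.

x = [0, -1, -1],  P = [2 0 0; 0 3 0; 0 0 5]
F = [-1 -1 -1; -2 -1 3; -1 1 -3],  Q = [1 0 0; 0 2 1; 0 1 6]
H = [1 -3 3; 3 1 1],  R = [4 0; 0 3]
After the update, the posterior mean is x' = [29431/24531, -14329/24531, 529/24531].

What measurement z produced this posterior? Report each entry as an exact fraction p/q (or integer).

z = [3, 3]

x̄ = F·x = [2, -2, 2]
P̄ = F·P·Fᵀ + Q = [11 -8 14; -8 58 -43; 14 -43 56]
S = H·P̄·Hᵀ + R = [1947 231; 231 166]
K = P̄·Hᵀ·S⁻¹ = [343/24531 1762/8177; -49547/269841 1646/8177; 38921/269841 1068/8177]
x' − x̄ = [-19631/24531, 34733/24531, -48533/24531] = K·y
y = (KᵀK)⁻¹·Kᵀ·(x' − x̄) = [-11, -3]
z = y + H·x̄ = [-11, -3] + [14, 6] = [3, 3]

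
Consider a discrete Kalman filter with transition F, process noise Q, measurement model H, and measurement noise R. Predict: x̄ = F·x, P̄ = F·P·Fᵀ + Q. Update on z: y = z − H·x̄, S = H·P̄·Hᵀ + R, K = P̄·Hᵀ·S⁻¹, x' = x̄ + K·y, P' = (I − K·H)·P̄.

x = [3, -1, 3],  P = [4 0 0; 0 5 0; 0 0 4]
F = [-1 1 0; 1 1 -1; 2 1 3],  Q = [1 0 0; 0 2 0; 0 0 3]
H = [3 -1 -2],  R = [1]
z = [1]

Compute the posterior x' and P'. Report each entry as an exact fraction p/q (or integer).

x̄ = F·x = [-4, -1, 14]
P̄ = F·P·Fᵀ + Q = [10 1 -3; 1 15 1; -3 1 60]
y = z − H·x̄ = [40]
S = H·P̄·Hᵀ + R = [380]
K = P̄·Hᵀ·S⁻¹ = [7/76; -7/190; -13/38]
x' = x̄ + K·y = [-6/19, -47/19, 6/19]
P' = (I − K·H)·P̄ = [515/76 87/38 341/38; 87/38 1376/95 -72/19; 341/38 -72/19 295/19]

x' = [-6/19, -47/19, 6/19]
P' = [515/76 87/38 341/38; 87/38 1376/95 -72/19; 341/38 -72/19 295/19]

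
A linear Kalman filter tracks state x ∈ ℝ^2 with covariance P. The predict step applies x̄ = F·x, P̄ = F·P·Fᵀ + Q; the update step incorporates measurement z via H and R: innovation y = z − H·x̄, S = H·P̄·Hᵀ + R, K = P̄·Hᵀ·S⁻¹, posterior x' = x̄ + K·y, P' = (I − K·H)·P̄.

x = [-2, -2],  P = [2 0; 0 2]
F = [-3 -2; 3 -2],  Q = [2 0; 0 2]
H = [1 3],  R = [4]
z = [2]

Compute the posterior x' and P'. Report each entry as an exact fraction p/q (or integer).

x̄ = F·x = [10, -2]
P̄ = F·P·Fᵀ + Q = [28 -10; -10 28]
y = z − H·x̄ = [-2]
S = H·P̄·Hᵀ + R = [224]
K = P̄·Hᵀ·S⁻¹ = [-1/112; 37/112]
x' = x̄ + K·y = [561/56, -149/56]
P' = (I − K·H)·P̄ = [1567/56 -523/56; -523/56 199/56]

x' = [561/56, -149/56]
P' = [1567/56 -523/56; -523/56 199/56]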